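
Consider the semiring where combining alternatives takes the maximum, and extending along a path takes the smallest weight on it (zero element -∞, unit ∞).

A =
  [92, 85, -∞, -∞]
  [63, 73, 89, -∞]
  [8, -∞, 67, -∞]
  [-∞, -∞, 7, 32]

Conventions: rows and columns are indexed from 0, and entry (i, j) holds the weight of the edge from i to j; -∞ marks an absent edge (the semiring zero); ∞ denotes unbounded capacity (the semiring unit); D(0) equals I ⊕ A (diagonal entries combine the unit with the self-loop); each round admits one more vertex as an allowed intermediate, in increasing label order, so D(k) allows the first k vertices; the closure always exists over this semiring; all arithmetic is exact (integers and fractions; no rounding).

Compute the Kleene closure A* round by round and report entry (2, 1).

D(0):
  [∞, 85, -∞, -∞]
  [63, ∞, 89, -∞]
  [8, -∞, ∞, -∞]
  [-∞, -∞, 7, ∞]
D(1):
  [∞, 85, -∞, -∞]
  [63, ∞, 89, -∞]
  [8, 8, ∞, -∞]
  [-∞, -∞, 7, ∞]
D(2):
  [∞, 85, 85, -∞]
  [63, ∞, 89, -∞]
  [8, 8, ∞, -∞]
  [-∞, -∞, 7, ∞]
D(3):
  [∞, 85, 85, -∞]
  [63, ∞, 89, -∞]
  [8, 8, ∞, -∞]
  [7, 7, 7, ∞]
D(4):
  [∞, 85, 85, -∞]
  [63, ∞, 89, -∞]
  [8, 8, ∞, -∞]
  [7, 7, 7, ∞]
Answer: A*[2][1] = 8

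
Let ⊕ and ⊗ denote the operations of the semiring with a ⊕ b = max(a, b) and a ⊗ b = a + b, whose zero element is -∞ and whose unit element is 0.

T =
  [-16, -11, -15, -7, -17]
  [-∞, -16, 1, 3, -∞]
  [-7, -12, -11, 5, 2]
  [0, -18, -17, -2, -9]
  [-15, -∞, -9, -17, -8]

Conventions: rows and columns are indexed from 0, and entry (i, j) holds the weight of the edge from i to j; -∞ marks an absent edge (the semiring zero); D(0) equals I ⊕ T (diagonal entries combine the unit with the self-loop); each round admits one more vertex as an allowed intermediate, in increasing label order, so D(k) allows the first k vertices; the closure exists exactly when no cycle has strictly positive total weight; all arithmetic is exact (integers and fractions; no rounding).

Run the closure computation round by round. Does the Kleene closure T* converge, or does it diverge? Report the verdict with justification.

D(0):
  [0, -11, -15, -7, -17]
  [-∞, 0, 1, 3, -∞]
  [-7, -12, 0, 5, 2]
  [0, -18, -17, 0, -9]
  [-15, -∞, -9, -17, 0]
D(1):
  [0, -11, -15, -7, -17]
  [-∞, 0, 1, 3, -∞]
  [-7, -12, 0, 5, 2]
  [0, -11, -15, 0, -9]
  [-15, -26, -9, -17, 0]
D(2):
  [0, -11, -10, -7, -17]
  [-∞, 0, 1, 3, -∞]
  [-7, -12, 0, 5, 2]
  [0, -11, -10, 0, -9]
  [-15, -26, -9, -17, 0]
D(3):
  [0, -11, -10, -5, -8]
  [-6, 0, 1, 6, 3]
  [-7, -12, 0, 5, 2]
  [0, -11, -10, 0, -8]
  [-15, -21, -9, -4, 0]
D(4):
  [0, -11, -10, -5, -8]
  [6, 0, 1, 6, 3]
  [5, -6, 0, 5, 2]
  [0, -11, -10, 0, -8]
  [-4, -15, -9, -4, 0]
D(5):
  [0, -11, -10, -5, -8]
  [6, 0, 1, 6, 3]
  [5, -6, 0, 5, 2]
  [0, -11, -10, 0, -8]
  [-4, -15, -9, -4, 0]
Key observation: every diagonal entry stays at the unit through all rounds, so no improving cycle exists.
Answer: CONVERGES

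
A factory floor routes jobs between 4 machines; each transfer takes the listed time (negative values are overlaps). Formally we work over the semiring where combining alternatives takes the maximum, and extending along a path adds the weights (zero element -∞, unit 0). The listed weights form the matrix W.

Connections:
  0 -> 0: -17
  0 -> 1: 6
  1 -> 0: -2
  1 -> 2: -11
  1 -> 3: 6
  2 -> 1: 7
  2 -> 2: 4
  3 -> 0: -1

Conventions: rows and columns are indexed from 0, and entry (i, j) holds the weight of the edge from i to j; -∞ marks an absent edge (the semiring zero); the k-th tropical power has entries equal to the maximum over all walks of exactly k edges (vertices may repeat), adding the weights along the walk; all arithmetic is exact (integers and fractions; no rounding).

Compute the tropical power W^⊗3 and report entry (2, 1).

W^⊗2:
  [4, -11, -5, 12]
  [5, 4, -7, -∞]
  [5, 11, 8, 13]
  [-18, 5, -∞, -∞]
W^⊗3:
  [11, 10, -1, -5]
  [2, 11, -3, 10]
  [12, 15, 12, 17]
  [3, -12, -6, 11]
Key observation: the optimum is the walk 2->2->2->1, with weight 4 + 4 + 7 = 15.
Optimal value attained by: walk 2->2->2->1.
Answer: (W^⊗3)[2][1] = 15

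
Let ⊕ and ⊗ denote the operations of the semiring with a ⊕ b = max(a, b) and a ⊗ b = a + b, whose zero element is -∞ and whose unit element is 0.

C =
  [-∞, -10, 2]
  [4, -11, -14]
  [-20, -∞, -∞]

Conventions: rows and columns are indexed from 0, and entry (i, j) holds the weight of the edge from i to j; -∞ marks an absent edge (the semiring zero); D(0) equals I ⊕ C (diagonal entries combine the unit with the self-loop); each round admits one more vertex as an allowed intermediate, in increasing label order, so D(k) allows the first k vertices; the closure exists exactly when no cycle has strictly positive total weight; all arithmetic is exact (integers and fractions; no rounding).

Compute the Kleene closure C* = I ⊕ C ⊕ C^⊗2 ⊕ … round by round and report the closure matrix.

D(0):
  [0, -10, 2]
  [4, 0, -14]
  [-20, -∞, 0]
D(1):
  [0, -10, 2]
  [4, 0, 6]
  [-20, -30, 0]
D(2):
  [0, -10, 2]
  [4, 0, 6]
  [-20, -30, 0]
D(3):
  [0, -10, 2]
  [4, 0, 6]
  [-20, -30, 0]
Answer: C* = [[0, -10, 2], [4, 0, 6], [-20, -30, 0]]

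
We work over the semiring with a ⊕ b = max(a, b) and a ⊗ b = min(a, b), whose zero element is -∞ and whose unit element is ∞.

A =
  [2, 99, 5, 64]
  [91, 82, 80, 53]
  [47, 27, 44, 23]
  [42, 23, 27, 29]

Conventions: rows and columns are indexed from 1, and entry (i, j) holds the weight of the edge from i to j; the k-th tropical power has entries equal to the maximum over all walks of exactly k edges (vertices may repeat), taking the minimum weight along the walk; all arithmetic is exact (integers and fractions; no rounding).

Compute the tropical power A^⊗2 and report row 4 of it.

A^⊗2:
  [91, 82, 80, 53]
  [82, 91, 80, 64]
  [44, 47, 44, 47]
  [29, 42, 27, 42]
Answer: row 4 of A^⊗2 = [29, 42, 27, 42]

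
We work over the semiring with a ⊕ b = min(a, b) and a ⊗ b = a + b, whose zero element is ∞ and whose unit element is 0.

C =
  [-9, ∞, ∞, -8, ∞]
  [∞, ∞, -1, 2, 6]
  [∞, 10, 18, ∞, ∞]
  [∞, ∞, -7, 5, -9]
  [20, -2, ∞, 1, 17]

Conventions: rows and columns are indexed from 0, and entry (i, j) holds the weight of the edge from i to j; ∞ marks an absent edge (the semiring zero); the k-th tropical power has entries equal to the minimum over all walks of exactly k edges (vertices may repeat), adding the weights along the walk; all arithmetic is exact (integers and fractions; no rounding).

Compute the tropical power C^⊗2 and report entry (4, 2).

C^⊗2:
  [-18, ∞, -15, -17, -17]
  [26, 4, -5, 7, -7]
  [∞, 28, 9, 12, 16]
  [11, -11, -2, -8, -4]
  [11, 15, -6, 0, -8]
Key observation: the optimum is the walk 4->3->2, with weight 1 + (-7) = -6.
Optimal value attained by: walk 4->3->2.
Answer: (C^⊗2)[4][2] = -6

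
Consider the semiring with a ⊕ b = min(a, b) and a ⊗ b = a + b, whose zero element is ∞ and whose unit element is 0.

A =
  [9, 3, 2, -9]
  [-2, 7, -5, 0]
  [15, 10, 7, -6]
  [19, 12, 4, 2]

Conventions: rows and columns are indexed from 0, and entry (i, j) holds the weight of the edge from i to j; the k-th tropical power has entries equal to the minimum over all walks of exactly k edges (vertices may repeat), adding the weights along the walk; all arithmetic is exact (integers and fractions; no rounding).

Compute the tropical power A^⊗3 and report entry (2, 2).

A^⊗2:
  [1, 3, -5, -7]
  [5, 1, 0, -11]
  [8, 6, -2, -4]
  [10, 14, 6, -2]
A^⊗3:
  [1, 4, -3, -11]
  [-1, 1, -7, -9]
  [4, 8, 0, -8]
  [12, 10, 2, 0]
Key observation: the optimum is the walk 2->3->3->2, with weight (-6) + 2 + 4 = 0.
Optimal value attained by: walk 2->3->3->2.
Answer: (A^⊗3)[2][2] = 0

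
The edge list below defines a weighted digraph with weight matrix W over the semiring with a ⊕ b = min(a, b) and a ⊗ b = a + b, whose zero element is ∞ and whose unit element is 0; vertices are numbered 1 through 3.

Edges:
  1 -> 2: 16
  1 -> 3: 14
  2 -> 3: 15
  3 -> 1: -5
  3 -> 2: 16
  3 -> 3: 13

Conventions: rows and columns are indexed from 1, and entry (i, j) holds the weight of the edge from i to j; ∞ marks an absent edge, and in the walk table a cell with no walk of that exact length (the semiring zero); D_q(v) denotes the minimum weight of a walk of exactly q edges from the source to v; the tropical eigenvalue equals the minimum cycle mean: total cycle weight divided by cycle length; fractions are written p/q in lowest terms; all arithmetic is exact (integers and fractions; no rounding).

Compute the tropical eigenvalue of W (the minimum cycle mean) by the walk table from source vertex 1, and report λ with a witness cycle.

q=0: [0, ∞, ∞]
q=1: [∞, 16, 14]
q=2: [9, 30, 27]
q=3: [22, 25, 23]
Optimal cycle mean attained by: cycle 1->3->1, total 14 + (-5), length 2.
Answer: λ = 9/2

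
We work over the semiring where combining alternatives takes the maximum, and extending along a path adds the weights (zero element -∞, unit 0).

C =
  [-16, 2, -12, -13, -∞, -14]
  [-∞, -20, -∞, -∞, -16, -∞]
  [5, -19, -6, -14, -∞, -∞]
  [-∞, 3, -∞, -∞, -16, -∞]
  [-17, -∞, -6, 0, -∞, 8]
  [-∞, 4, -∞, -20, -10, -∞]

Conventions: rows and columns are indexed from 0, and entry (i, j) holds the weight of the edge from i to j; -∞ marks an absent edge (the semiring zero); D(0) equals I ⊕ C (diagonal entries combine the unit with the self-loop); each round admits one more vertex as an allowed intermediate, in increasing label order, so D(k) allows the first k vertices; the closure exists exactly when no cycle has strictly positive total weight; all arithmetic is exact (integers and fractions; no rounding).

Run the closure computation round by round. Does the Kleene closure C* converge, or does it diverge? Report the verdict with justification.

D(0):
  [0, 2, -12, -13, -∞, -14]
  [-∞, 0, -∞, -∞, -16, -∞]
  [5, -19, 0, -14, -∞, -∞]
  [-∞, 3, -∞, 0, -16, -∞]
  [-17, -∞, -6, 0, 0, 8]
  [-∞, 4, -∞, -20, -10, 0]
D(1):
  [0, 2, -12, -13, -∞, -14]
  [-∞, 0, -∞, -∞, -16, -∞]
  [5, 7, 0, -8, -∞, -9]
  [-∞, 3, -∞, 0, -16, -∞]
  [-17, -15, -6, 0, 0, 8]
  [-∞, 4, -∞, -20, -10, 0]
D(2):
  [0, 2, -12, -13, -14, -14]
  [-∞, 0, -∞, -∞, -16, -∞]
  [5, 7, 0, -8, -9, -9]
  [-∞, 3, -∞, 0, -13, -∞]
  [-17, -15, -6, 0, 0, 8]
  [-∞, 4, -∞, -20, -10, 0]
D(3):
  [0, 2, -12, -13, -14, -14]
  [-∞, 0, -∞, -∞, -16, -∞]
  [5, 7, 0, -8, -9, -9]
  [-∞, 3, -∞, 0, -13, -∞]
  [-1, 1, -6, 0, 0, 8]
  [-∞, 4, -∞, -20, -10, 0]
D(4):
  [0, 2, -12, -13, -14, -14]
  [-∞, 0, -∞, -∞, -16, -∞]
  [5, 7, 0, -8, -9, -9]
  [-∞, 3, -∞, 0, -13, -∞]
  [-1, 3, -6, 0, 0, 8]
  [-∞, 4, -∞, -20, -10, 0]
D(5):
  [0, 2, -12, -13, -14, -6]
  [-17, 0, -22, -16, -16, -8]
  [5, 7, 0, -8, -9, -1]
  [-14, 3, -19, 0, -13, -5]
  [-1, 3, -6, 0, 0, 8]
  [-11, 4, -16, -10, -10, 0]
D(6):
  [0, 2, -12, -13, -14, -6]
  [-17, 0, -22, -16, -16, -8]
  [5, 7, 0, -8, -9, -1]
  [-14, 3, -19, 0, -13, -5]
  [-1, 12, -6, 0, 0, 8]
  [-11, 4, -16, -10, -10, 0]
Key observation: every diagonal entry stays at the unit through all rounds, so no improving cycle exists.
Answer: CONVERGES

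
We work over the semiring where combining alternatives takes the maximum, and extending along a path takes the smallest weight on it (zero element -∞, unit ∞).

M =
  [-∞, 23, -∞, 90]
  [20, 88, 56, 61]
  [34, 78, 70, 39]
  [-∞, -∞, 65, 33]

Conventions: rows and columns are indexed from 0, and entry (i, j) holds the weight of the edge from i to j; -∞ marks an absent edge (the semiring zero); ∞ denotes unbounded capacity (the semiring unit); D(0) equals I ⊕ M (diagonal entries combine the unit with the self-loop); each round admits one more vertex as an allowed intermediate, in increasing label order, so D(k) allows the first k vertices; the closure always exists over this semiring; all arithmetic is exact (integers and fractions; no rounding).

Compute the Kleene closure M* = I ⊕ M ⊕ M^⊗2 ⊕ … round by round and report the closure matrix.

D(0):
  [∞, 23, -∞, 90]
  [20, ∞, 56, 61]
  [34, 78, ∞, 39]
  [-∞, -∞, 65, ∞]
D(1):
  [∞, 23, -∞, 90]
  [20, ∞, 56, 61]
  [34, 78, ∞, 39]
  [-∞, -∞, 65, ∞]
D(2):
  [∞, 23, 23, 90]
  [20, ∞, 56, 61]
  [34, 78, ∞, 61]
  [-∞, -∞, 65, ∞]
D(3):
  [∞, 23, 23, 90]
  [34, ∞, 56, 61]
  [34, 78, ∞, 61]
  [34, 65, 65, ∞]
D(4):
  [∞, 65, 65, 90]
  [34, ∞, 61, 61]
  [34, 78, ∞, 61]
  [34, 65, 65, ∞]
Answer: M* = [[∞, 65, 65, 90], [34, ∞, 61, 61], [34, 78, ∞, 61], [34, 65, 65, ∞]]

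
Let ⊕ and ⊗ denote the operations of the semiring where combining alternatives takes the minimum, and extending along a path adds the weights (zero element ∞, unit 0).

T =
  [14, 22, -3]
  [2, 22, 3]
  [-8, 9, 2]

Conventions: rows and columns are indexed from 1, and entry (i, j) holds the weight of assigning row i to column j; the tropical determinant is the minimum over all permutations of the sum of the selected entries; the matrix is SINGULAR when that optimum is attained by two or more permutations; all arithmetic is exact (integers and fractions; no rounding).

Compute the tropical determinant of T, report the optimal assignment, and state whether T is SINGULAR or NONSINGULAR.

σ = (1, 2, 3): 14 + 22 + 2 = 38
σ = (1, 3, 2): 14 + 3 + 9 = 26
σ = (2, 1, 3): 22 + 2 + 2 = 26
σ = (2, 3, 1): 22 + 3 + (-8) = 17
σ = (3, 1, 2): (-3) + 2 + 9 = 8
σ = (3, 2, 1): (-3) + 22 + (-8) = 11
Optimal value attained by: σ = (3, 1, 2).
Answer: det⊕(T) = 8; verdict: NONSINGULAR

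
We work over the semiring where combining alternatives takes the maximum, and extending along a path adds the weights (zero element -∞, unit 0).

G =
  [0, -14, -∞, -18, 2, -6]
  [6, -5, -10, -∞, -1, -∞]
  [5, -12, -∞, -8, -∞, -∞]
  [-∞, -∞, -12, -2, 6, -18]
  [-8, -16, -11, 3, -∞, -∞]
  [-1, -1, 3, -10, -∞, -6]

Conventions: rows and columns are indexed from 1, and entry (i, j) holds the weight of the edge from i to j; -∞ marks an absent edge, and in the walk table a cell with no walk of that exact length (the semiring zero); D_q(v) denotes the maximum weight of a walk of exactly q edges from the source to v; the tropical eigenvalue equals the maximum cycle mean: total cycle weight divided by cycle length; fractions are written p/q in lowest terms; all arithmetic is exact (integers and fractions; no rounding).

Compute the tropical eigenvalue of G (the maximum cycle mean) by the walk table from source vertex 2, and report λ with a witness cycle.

q=0: [-∞, 0, -∞, -∞, -∞, -∞]
q=1: [6, -5, -10, -∞, -1, -∞]
q=2: [6, -8, -12, 2, 8, 0]
q=3: [6, -1, 3, 11, 8, 0]
q=4: [8, -1, 3, 11, 17, 0]
q=5: [9, 1, 6, 20, 17, 2]
q=6: [11, 1, 8, 20, 26, 3]
Optimal cycle mean attained by: cycle 4->5->4, total 6 + 3, length 2.
Answer: λ = 9/2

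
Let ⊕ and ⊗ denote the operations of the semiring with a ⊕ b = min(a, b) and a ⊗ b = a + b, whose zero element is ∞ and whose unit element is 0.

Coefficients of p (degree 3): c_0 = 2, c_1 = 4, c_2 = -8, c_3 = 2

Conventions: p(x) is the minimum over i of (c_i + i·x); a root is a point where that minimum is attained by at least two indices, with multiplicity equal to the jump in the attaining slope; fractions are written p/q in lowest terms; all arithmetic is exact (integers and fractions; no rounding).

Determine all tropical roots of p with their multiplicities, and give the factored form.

hull edge (i=0, c=2) to (i=2, c=-8): slope -5, span 2
hull edge (i=2, c=-8) to (i=3, c=2): slope 10, span 1
Factored form: p(x) = 2 ⊗ (x ⊕ (-10)) ⊗ (x ⊕ 5) ⊗ (x ⊕ 5)
Answer: roots = -10 (mult 1), 5 (mult 2)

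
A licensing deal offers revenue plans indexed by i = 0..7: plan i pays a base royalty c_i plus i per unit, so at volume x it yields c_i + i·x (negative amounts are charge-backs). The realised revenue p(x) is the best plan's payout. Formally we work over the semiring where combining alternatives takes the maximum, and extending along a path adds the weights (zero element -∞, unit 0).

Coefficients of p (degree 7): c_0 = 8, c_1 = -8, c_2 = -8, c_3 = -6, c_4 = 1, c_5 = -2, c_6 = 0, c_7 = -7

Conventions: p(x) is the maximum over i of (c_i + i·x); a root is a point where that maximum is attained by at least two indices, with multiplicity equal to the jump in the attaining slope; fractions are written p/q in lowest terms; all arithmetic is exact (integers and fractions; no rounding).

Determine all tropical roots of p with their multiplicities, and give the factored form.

hull edge (i=0, c=8) to (i=6, c=0): slope -4/3, span 6
hull edge (i=6, c=0) to (i=7, c=-7): slope -7, span 1
Factored form: p(x) = -7 ⊗ (x ⊕ 4/3) ⊗ (x ⊕ 4/3) ⊗ (x ⊕ 4/3) ⊗ (x ⊕ 4/3) ⊗ (x ⊕ 4/3) ⊗ (x ⊕ 4/3) ⊗ (x ⊕ 7)
Answer: roots = 4/3 (mult 6), 7 (mult 1)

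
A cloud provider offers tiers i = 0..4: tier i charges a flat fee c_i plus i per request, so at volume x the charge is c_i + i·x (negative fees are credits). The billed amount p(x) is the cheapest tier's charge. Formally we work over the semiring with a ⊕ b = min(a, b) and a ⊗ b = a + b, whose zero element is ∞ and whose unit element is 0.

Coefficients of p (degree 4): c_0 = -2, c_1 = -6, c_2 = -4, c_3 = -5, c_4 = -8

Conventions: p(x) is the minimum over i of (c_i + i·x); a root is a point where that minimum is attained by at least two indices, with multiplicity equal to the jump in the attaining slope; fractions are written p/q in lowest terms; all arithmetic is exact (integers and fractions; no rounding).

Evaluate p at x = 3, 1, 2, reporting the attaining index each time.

p(3) = min(-2+0·3=-2, -6+1·3=-3, -4+2·3=2, -5+3·3=4, -8+4·3=4) = -3 (attained by i=1)
p(1) = min(-2+0·1=-2, -6+1·1=-5, -4+2·1=-2, -5+3·1=-2, -8+4·1=-4) = -5 (attained by i=1)
p(2) = min(-2+0·2=-2, -6+1·2=-4, -4+2·2=0, -5+3·2=1, -8+4·2=0) = -4 (attained by i=1)
Answer: p(3) = -3; p(1) = -5; p(2) = -4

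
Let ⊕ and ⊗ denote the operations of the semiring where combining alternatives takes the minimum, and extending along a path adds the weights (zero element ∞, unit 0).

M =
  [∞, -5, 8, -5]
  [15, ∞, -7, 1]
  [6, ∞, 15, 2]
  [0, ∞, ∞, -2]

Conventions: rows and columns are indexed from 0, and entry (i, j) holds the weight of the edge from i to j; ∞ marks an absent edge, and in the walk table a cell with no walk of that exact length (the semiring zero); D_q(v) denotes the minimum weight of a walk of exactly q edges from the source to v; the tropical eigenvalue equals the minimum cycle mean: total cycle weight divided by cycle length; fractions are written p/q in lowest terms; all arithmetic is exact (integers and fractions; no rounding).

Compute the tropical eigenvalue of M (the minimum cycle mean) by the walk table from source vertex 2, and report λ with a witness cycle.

q=0: [∞, ∞, 0, ∞]
q=1: [6, ∞, 15, 2]
q=2: [2, 1, 14, 0]
q=3: [0, -3, -6, -3]
q=4: [-3, -5, -10, -5]
Optimal cycle mean attained by: cycle 0->1->2->3->0, total (-5) + (-7) + 2 + 0, length 4.
Answer: λ = -5/2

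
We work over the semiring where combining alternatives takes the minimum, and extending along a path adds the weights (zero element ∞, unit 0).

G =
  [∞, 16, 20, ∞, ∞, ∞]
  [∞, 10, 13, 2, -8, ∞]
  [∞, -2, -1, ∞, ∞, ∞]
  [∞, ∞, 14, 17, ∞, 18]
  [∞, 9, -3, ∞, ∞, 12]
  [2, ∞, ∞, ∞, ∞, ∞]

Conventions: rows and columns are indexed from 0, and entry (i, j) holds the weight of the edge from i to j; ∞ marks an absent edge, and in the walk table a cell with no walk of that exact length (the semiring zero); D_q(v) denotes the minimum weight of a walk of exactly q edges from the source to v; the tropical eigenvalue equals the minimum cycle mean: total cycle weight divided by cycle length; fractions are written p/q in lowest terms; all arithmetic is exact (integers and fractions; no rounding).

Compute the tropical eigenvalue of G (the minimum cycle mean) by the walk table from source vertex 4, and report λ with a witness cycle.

q=0: [∞, ∞, ∞, ∞, 0, ∞]
q=1: [∞, 9, -3, ∞, ∞, 12]
q=2: [14, -5, -4, 11, 1, ∞]
q=3: [∞, -6, -5, -3, -13, 13]
q=4: [15, -7, -16, -4, -14, -1]
q=5: [1, -18, -17, -5, -15, -2]
q=6: [0, -19, -18, -16, -26, -3]
Optimal cycle mean attained by: cycle 1->4->2->1, total (-8) + (-3) + (-2), length 3.
Answer: λ = -13/3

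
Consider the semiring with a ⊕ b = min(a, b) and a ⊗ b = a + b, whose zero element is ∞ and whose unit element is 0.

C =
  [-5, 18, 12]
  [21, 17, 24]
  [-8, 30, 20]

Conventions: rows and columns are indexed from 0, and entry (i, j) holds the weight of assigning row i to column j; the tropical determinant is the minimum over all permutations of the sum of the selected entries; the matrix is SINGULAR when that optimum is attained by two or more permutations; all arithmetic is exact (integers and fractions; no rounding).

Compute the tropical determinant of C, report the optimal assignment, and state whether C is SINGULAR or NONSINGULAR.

σ = (0, 1, 2): (-5) + 17 + 20 = 32
σ = (0, 2, 1): (-5) + 24 + 30 = 49
σ = (1, 0, 2): 18 + 21 + 20 = 59
σ = (1, 2, 0): 18 + 24 + (-8) = 34
σ = (2, 0, 1): 12 + 21 + 30 = 63
σ = (2, 1, 0): 12 + 17 + (-8) = 21
Optimal value attained by: σ = (2, 1, 0).
Answer: det⊕(C) = 21; verdict: NONSINGULAR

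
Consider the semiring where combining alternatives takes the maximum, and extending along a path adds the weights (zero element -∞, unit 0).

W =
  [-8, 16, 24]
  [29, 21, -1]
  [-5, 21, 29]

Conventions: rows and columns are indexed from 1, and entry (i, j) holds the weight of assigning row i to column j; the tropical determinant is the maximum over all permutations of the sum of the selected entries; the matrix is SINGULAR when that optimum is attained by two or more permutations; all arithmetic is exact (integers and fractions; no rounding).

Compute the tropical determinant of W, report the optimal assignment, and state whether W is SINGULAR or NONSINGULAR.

σ = (1, 2, 3): (-8) + 21 + 29 = 42
σ = (1, 3, 2): (-8) + (-1) + 21 = 12
σ = (2, 1, 3): 16 + 29 + 29 = 74
σ = (2, 3, 1): 16 + (-1) + (-5) = 10
σ = (3, 1, 2): 24 + 29 + 21 = 74
σ = (3, 2, 1): 24 + 21 + (-5) = 40
Optimal value attained by: σ = (2, 1, 3).
Answer: det⊕(W) = 74; verdict: SINGULAR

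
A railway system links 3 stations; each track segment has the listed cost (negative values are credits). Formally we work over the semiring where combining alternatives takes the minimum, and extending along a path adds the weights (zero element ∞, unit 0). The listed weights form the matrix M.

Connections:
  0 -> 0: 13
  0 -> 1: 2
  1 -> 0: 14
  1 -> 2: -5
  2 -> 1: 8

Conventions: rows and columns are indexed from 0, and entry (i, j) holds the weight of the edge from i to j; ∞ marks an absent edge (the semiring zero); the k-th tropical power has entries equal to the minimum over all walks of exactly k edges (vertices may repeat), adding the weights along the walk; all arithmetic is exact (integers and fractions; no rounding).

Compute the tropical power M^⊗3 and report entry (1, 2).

M^⊗2:
  [16, 15, -3]
  [27, 3, ∞]
  [22, ∞, 3]
M^⊗3:
  [29, 5, 10]
  [17, 29, -2]
  [35, 11, ∞]
Key observation: the optimum is the walk 1->2->1->2, with weight (-5) + 8 + (-5) = -2.
Optimal value attained by: walk 1->2->1->2.
Answer: (M^⊗3)[1][2] = -2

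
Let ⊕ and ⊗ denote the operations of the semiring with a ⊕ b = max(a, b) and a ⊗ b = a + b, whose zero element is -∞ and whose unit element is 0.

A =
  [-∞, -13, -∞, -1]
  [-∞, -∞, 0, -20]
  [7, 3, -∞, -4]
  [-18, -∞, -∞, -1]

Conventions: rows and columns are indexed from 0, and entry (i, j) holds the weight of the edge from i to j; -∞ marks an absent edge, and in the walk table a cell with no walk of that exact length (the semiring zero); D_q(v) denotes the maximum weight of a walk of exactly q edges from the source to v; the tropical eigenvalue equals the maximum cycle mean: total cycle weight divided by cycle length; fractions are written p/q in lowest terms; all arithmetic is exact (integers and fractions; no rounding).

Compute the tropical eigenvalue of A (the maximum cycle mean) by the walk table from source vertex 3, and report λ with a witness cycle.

q=0: [-∞, -∞, -∞, 0]
q=1: [-18, -∞, -∞, -1]
q=2: [-19, -31, -∞, -2]
q=3: [-20, -32, -31, -3]
q=4: [-21, -28, -32, -4]
Optimal cycle mean attained by: cycle 1->2->1, total 0 + 3, length 2.
Answer: λ = 3/2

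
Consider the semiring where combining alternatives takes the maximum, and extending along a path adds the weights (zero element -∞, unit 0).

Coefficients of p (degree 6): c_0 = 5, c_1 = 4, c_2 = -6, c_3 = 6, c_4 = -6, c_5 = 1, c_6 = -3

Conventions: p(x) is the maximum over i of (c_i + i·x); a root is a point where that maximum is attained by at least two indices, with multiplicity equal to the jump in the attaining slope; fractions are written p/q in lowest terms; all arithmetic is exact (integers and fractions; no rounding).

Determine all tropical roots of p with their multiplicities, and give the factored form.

hull edge (i=0, c=5) to (i=3, c=6): slope 1/3, span 3
hull edge (i=3, c=6) to (i=5, c=1): slope -5/2, span 2
hull edge (i=5, c=1) to (i=6, c=-3): slope -4, span 1
Factored form: p(x) = -3 ⊗ (x ⊕ (-1/3)) ⊗ (x ⊕ (-1/3)) ⊗ (x ⊕ (-1/3)) ⊗ (x ⊕ 5/2) ⊗ (x ⊕ 5/2) ⊗ (x ⊕ 4)
Answer: roots = -1/3 (mult 3), 5/2 (mult 2), 4 (mult 1)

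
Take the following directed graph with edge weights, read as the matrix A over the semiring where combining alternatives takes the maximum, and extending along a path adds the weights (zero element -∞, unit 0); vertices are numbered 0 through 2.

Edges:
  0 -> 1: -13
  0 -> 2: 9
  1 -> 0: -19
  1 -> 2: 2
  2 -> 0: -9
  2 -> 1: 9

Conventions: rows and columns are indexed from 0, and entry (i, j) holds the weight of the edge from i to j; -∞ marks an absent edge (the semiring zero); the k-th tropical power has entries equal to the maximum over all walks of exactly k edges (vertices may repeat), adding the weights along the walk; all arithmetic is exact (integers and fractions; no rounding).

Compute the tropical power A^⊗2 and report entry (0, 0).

A^⊗2:
  [0, 18, -11]
  [-7, 11, -10]
  [-10, -22, 11]
Key observation: the optimum is the walk 0->2->0, with weight 9 + (-9) = 0.
Optimal value attained by: walk 0->2->0.
Answer: (A^⊗2)[0][0] = 0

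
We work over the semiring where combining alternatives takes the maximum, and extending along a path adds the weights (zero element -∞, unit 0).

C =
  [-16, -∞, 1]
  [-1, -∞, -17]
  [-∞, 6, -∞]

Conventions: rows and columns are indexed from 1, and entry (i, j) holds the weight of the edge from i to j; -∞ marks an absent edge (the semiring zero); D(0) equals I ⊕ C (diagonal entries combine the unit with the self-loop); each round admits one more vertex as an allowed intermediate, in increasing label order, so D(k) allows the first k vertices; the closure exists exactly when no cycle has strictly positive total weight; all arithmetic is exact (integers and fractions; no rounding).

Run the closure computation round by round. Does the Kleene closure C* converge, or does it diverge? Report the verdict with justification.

D(0):
  [0, -∞, 1]
  [-1, 0, -17]
  [-∞, 6, 0]
D(1):
  [0, -∞, 1]
  [-1, 0, 0]
  [-∞, 6, 0]
Detection: at round 2, diagonal entry (3, 3) turns strictly positive.
Key observation: the cycle 3->2->1->3 has total weight 6 + (-1) + 1, which is strictly positive.
Answer: DIVERGES — positive cycle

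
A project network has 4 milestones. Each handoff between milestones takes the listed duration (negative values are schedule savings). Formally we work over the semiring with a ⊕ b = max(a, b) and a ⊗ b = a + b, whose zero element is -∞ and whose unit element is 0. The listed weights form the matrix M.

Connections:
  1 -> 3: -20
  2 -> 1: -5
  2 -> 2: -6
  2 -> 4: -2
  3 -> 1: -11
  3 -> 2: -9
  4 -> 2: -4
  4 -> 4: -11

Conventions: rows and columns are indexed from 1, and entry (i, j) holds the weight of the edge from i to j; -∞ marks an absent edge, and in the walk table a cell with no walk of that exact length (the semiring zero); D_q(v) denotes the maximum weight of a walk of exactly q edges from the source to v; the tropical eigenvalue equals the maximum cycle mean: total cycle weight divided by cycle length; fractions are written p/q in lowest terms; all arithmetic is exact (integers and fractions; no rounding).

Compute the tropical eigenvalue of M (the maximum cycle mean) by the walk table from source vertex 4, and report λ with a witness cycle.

q=0: [-∞, -∞, -∞, 0]
q=1: [-∞, -4, -∞, -11]
q=2: [-9, -10, -∞, -6]
q=3: [-15, -10, -29, -12]
q=4: [-15, -16, -35, -12]
Optimal cycle mean attained by: cycle 2->4->2, total (-2) + (-4), length 2.
Answer: λ = -3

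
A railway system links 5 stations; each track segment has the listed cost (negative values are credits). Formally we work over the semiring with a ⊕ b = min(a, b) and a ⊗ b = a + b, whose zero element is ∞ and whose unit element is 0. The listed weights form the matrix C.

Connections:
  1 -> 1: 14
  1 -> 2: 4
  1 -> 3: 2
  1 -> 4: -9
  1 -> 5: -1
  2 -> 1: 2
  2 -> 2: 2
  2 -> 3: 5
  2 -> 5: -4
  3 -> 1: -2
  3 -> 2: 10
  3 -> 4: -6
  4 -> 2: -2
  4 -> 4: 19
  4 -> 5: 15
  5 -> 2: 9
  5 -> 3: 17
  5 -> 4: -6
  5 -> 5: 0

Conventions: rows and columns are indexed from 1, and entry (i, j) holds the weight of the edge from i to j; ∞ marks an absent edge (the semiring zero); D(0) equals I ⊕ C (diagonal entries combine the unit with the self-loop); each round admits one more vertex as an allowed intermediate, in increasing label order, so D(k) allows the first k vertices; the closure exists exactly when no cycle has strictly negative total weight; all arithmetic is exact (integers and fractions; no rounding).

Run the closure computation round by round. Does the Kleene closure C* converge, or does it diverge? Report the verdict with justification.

D(0):
  [0, 4, 2, -9, -1]
  [2, 0, 5, ∞, -4]
  [-2, 10, 0, -6, ∞]
  [∞, -2, ∞, 0, 15]
  [∞, 9, 17, -6, 0]
D(1):
  [0, 4, 2, -9, -1]
  [2, 0, 4, -7, -4]
  [-2, 2, 0, -11, -3]
  [∞, -2, ∞, 0, 15]
  [∞, 9, 17, -6, 0]
Detection: at round 2, diagonal entry (4, 4) turns strictly negative.
Key observation: the cycle 4->2->1->4 has total weight (-2) + 2 + (-9), which is strictly negative.
Answer: DIVERGES — negative cycle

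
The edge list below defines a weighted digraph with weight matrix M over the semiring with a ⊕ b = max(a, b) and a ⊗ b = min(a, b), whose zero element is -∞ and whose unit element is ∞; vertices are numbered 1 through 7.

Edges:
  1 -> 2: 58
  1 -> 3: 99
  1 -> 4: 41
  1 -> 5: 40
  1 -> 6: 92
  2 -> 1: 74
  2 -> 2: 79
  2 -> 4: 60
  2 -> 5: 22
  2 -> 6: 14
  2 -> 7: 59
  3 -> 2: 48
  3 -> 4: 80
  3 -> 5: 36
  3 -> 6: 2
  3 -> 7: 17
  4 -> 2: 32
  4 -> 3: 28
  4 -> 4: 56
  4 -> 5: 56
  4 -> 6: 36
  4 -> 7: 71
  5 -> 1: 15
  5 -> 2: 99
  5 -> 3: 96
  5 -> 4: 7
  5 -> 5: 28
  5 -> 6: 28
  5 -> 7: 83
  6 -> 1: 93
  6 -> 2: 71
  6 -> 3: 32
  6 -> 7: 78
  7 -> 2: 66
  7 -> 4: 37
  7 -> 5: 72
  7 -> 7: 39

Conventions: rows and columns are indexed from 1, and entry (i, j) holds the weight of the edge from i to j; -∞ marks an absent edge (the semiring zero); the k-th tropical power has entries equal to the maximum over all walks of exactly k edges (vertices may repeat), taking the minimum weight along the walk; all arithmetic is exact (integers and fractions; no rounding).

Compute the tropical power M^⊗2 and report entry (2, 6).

M^⊗2:
  [92, 71, 40, 80, 41, 36, 78]
  [74, 79, 74, 60, 59, 74, 60]
  [48, 48, 36, 56, 56, 36, 71]
  [36, 66, 56, 56, 71, 36, 56]
  [74, 79, 28, 80, 72, 28, 59]
  [71, 71, 93, 60, 72, 92, 59]
  [66, 72, 72, 60, 39, 36, 72]
Key observation: the optimum is the walk 2->1->6, with weight 74 min 92 = 74.
Optimal value attained by: walk 2->1->6.
Answer: (M^⊗2)[2][6] = 74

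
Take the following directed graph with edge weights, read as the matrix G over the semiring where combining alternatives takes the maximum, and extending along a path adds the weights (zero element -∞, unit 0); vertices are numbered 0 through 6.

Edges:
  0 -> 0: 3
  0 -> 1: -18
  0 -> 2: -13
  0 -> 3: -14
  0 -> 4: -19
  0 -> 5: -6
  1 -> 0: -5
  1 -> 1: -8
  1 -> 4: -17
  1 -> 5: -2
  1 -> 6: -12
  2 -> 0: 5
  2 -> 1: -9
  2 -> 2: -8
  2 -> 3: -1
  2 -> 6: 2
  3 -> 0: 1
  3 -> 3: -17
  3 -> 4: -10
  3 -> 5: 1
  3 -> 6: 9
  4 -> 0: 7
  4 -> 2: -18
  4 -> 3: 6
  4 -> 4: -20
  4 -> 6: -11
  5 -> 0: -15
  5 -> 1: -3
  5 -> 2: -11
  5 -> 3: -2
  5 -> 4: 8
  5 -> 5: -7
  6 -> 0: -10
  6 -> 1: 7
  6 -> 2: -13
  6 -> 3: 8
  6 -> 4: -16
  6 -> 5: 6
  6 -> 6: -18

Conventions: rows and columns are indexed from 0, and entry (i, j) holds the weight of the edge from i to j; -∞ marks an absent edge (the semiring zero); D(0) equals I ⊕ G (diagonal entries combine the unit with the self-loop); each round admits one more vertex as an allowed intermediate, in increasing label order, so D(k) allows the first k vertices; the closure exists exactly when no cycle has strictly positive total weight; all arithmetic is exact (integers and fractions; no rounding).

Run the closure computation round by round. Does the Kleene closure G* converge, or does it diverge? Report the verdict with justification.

Detection: at round 0, diagonal entry (0, 0) turns strictly positive.
Key observation: the cycle 0->0 has total weight 3, which is strictly positive.
Answer: DIVERGES — positive cycle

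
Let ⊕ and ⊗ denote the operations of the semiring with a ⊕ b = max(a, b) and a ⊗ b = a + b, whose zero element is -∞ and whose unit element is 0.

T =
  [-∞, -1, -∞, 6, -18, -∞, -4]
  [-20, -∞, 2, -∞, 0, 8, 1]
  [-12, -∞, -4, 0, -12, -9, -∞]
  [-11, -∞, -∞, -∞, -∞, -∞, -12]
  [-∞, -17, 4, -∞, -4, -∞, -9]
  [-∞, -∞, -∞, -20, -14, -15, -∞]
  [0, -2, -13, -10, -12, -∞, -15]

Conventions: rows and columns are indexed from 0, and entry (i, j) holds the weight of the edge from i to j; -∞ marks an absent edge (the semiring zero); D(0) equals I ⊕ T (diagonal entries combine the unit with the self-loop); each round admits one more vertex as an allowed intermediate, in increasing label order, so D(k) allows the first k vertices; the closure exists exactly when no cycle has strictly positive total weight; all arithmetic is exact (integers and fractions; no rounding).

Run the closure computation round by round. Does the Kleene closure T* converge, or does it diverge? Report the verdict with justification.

D(0):
  [0, -1, -∞, 6, -18, -∞, -4]
  [-20, 0, 2, -∞, 0, 8, 1]
  [-12, -∞, 0, 0, -12, -9, -∞]
  [-11, -∞, -∞, 0, -∞, -∞, -12]
  [-∞, -17, 4, -∞, 0, -∞, -9]
  [-∞, -∞, -∞, -20, -14, 0, -∞]
  [0, -2, -13, -10, -12, -∞, 0]
D(1):
  [0, -1, -∞, 6, -18, -∞, -4]
  [-20, 0, 2, -14, 0, 8, 1]
  [-12, -13, 0, 0, -12, -9, -16]
  [-11, -12, -∞, 0, -29, -∞, -12]
  [-∞, -17, 4, -∞, 0, -∞, -9]
  [-∞, -∞, -∞, -20, -14, 0, -∞]
  [0, -1, -13, 6, -12, -∞, 0]
D(2):
  [0, -1, 1, 6, -1, 7, 0]
  [-20, 0, 2, -14, 0, 8, 1]
  [-12, -13, 0, 0, -12, -5, -12]
  [-11, -12, -10, 0, -12, -4, -11]
  [-37, -17, 4, -31, 0, -9, -9]
  [-∞, -∞, -∞, -20, -14, 0, -∞]
  [0, -1, 1, 6, -1, 7, 0]
D(3):
  [0, -1, 1, 6, -1, 7, 0]
  [-10, 0, 2, 2, 0, 8, 1]
  [-12, -13, 0, 0, -12, -5, -12]
  [-11, -12, -10, 0, -12, -4, -11]
  [-8, -9, 4, 4, 0, -1, -8]
  [-∞, -∞, -∞, -20, -14, 0, -∞]
  [0, -1, 1, 6, -1, 7, 0]
D(4):
  [0, -1, 1, 6, -1, 7, 0]
  [-9, 0, 2, 2, 0, 8, 1]
  [-11, -12, 0, 0, -12, -4, -11]
  [-11, -12, -10, 0, -12, -4, -11]
  [-7, -8, 4, 4, 0, 0, -7]
  [-31, -32, -30, -20, -14, 0, -31]
  [0, -1, 1, 6, -1, 7, 0]
D(5):
  [0, -1, 3, 6, -1, 7, 0]
  [-7, 0, 4, 4, 0, 8, 1]
  [-11, -12, 0, 0, -12, -4, -11]
  [-11, -12, -8, 0, -12, -4, -11]
  [-7, -8, 4, 4, 0, 0, -7]
  [-21, -22, -10, -10, -14, 0, -21]
  [0, -1, 3, 6, -1, 7, 0]
D(6):
  [0, -1, 3, 6, -1, 7, 0]
  [-7, 0, 4, 4, 0, 8, 1]
  [-11, -12, 0, 0, -12, -4, -11]
  [-11, -12, -8, 0, -12, -4, -11]
  [-7, -8, 4, 4, 0, 0, -7]
  [-21, -22, -10, -10, -14, 0, -21]
  [0, -1, 3, 6, -1, 7, 0]
D(7):
  [0, -1, 3, 6, -1, 7, 0]
  [1, 0, 4, 7, 0, 8, 1]
  [-11, -12, 0, 0, -12, -4, -11]
  [-11, -12, -8, 0, -12, -4, -11]
  [-7, -8, 4, 4, 0, 0, -7]
  [-21, -22, -10, -10, -14, 0, -21]
  [0, -1, 3, 6, -1, 7, 0]
Key observation: every diagonal entry stays at the unit through all rounds, so no improving cycle exists.
Answer: CONVERGES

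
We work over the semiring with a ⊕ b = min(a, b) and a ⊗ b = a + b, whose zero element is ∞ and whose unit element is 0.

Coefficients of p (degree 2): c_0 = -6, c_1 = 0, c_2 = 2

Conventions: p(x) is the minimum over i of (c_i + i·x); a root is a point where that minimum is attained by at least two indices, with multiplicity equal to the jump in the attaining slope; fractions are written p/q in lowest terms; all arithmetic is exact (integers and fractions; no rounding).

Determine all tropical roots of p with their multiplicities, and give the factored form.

hull edge (i=0, c=-6) to (i=2, c=2): slope 4, span 2
Factored form: p(x) = 2 ⊗ (x ⊕ (-4)) ⊗ (x ⊕ (-4))
Answer: roots = -4 (mult 2)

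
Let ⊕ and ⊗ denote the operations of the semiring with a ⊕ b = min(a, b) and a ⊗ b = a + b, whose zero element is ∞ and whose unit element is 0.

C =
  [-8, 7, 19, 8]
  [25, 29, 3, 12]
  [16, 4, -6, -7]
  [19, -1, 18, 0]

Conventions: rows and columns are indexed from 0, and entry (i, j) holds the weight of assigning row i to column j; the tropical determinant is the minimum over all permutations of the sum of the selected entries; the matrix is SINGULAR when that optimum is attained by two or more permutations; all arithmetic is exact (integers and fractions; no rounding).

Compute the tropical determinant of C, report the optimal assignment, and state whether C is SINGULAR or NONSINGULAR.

σ = (0, 1, 2, 3): (-8) + 29 + (-6) + 0 = 15
σ = (0, 1, 3, 2): (-8) + 29 + (-7) + 18 = 32
σ = (0, 2, 1, 3): (-8) + 3 + 4 + 0 = -1
σ = (0, 2, 3, 1): (-8) + 3 + (-7) + (-1) = -13
σ = (0, 3, 1, 2): (-8) + 12 + 4 + 18 = 26
σ = (0, 3, 2, 1): (-8) + 12 + (-6) + (-1) = -3
σ = (1, 0, 2, 3): 7 + 25 + (-6) + 0 = 26
σ = (1, 0, 3, 2): 7 + 25 + (-7) + 18 = 43
σ = (1, 2, 0, 3): 7 + 3 + 16 + 0 = 26
σ = (1, 2, 3, 0): 7 + 3 + (-7) + 19 = 22
σ = (1, 3, 0, 2): 7 + 12 + 16 + 18 = 53
σ = (1, 3, 2, 0): 7 + 12 + (-6) + 19 = 32
σ = (2, 0, 1, 3): 19 + 25 + 4 + 0 = 48
σ = (2, 0, 3, 1): 19 + 25 + (-7) + (-1) = 36
σ = (2, 1, 0, 3): 19 + 29 + 16 + 0 = 64
σ = (2, 1, 3, 0): 19 + 29 + (-7) + 19 = 60
σ = (2, 3, 0, 1): 19 + 12 + 16 + (-1) = 46
σ = (2, 3, 1, 0): 19 + 12 + 4 + 19 = 54
σ = (3, 0, 1, 2): 8 + 25 + 4 + 18 = 55
σ = (3, 0, 2, 1): 8 + 25 + (-6) + (-1) = 26
σ = (3, 1, 0, 2): 8 + 29 + 16 + 18 = 71
σ = (3, 1, 2, 0): 8 + 29 + (-6) + 19 = 50
σ = (3, 2, 0, 1): 8 + 3 + 16 + (-1) = 26
σ = (3, 2, 1, 0): 8 + 3 + 4 + 19 = 34
Optimal value attained by: σ = (0, 2, 3, 1).
Answer: det⊕(C) = -13; verdict: NONSINGULAR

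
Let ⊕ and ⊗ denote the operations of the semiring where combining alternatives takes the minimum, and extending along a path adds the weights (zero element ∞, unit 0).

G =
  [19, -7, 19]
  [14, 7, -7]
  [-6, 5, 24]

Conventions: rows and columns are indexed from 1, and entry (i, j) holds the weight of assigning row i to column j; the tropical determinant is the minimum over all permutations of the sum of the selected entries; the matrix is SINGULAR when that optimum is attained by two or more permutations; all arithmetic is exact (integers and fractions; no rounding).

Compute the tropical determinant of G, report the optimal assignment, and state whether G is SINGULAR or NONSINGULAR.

σ = (1, 2, 3): 19 + 7 + 24 = 50
σ = (1, 3, 2): 19 + (-7) + 5 = 17
σ = (2, 1, 3): (-7) + 14 + 24 = 31
σ = (2, 3, 1): (-7) + (-7) + (-6) = -20
σ = (3, 1, 2): 19 + 14 + 5 = 38
σ = (3, 2, 1): 19 + 7 + (-6) = 20
Optimal value attained by: σ = (2, 3, 1).
Answer: det⊕(G) = -20; verdict: NONSINGULAR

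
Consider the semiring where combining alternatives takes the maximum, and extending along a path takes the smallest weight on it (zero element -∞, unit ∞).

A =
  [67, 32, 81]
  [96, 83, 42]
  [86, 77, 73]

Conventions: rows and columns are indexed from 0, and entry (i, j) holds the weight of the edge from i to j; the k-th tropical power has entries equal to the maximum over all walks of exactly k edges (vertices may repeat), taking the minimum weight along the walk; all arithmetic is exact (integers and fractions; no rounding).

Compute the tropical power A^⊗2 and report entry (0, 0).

A^⊗2:
  [81, 77, 73]
  [83, 83, 81]
  [77, 77, 81]
Key observation: the optimum is the walk 0->2->0, with weight 81 min 86 = 81.
Optimal value attained by: walk 0->2->0.
Answer: (A^⊗2)[0][0] = 81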